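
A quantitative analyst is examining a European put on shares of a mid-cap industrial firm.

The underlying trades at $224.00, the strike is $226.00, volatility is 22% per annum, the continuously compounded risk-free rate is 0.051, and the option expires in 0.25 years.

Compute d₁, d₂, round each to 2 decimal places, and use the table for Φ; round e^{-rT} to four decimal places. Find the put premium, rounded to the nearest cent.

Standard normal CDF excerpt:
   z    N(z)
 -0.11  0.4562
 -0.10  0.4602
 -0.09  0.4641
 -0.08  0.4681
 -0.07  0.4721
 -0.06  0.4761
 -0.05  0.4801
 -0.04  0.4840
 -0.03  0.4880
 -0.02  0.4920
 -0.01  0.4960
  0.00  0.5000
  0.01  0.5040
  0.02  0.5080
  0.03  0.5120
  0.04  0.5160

σ√T = 0.22·√0.25 = 0.1100
d₁ = [ln(224/226) + (0.051 + 0.22²/2)·0.25] / 0.1100 = [-0.0089 + 0.0188] / 0.1100 = 0.0901 ≈ 0.09
d₂ = d₁ − σ√T = 0.0901 − 0.1100 = -0.0199 ≈ -0.02
e^(−rT) = e^(−0.051·0.25) = 0.9873
N(−d₂) = N(0.02) = 0.5080;  N(−d₁) = N(-0.09) = 0.4641
P = 226·0.9873·0.5080 − 224·0.4641 = 113.3499 − 103.9584 = 9.3915

$9.39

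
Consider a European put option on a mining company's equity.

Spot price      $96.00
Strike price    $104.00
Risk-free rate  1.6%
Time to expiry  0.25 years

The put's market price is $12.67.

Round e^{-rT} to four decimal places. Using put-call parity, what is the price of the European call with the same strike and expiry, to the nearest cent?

e^(−rT) = e^(−0.016·0.25) = 0.9960
Put-call parity: C − P = S − K·e^(−rT) = 96 − 104·0.9960 = 96 − 103.5840 = -7.5840
C = P + (C − P) = 12.67 + (-7.5840) = 5.0860

$5.09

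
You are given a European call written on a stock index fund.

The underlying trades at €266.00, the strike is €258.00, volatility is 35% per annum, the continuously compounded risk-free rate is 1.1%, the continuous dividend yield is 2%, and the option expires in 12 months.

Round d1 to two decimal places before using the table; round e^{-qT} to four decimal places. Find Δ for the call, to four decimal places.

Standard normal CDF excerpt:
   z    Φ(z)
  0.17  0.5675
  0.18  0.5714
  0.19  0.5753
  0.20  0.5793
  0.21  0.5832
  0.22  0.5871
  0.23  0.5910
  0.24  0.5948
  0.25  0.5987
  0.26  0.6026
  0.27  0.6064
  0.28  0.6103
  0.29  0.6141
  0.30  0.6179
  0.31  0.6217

0.5830

σ√T = 0.35 × 1.0000 = 0.3500
d₁ = [ln(266/258) + (0.011 − 0.02 + 0.35²/2)·1] / 0.3500 = [0.0305 + 0.0522] / 0.3500 = 0.2365 which rounds to 0.24
N(d₁) = N(0.24) = 0.5948
Δ_call = e^(−qT)·N(d₁) = 0.9802·0.5948 = 0.5830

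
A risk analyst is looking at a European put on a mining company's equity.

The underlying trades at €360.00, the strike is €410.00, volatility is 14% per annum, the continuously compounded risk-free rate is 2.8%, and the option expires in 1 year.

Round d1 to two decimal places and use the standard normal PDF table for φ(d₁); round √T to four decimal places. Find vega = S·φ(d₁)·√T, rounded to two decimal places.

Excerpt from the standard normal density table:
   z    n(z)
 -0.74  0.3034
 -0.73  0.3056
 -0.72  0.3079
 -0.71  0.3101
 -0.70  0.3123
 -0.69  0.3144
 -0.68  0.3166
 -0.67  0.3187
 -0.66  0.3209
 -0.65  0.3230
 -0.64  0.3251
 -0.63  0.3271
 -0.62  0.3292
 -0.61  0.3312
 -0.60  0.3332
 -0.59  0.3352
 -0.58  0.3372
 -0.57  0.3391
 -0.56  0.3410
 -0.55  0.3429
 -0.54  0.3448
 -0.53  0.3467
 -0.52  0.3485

115.52

T = 1;  σ√T = 0.1400
d₁ = [ln(360/410) + (0.028 + ½·0.14²)·1] / (σ√T) = (-0.1301 + 0.0378) / 0.1400 = -0.6590 which rounds to -0.66
√T = √1 = 1.0000
φ(d₁) = φ(-0.66) = 0.3209
vega = S·φ(d₁)·√T = 360·0.3209·1.0000 = 115.5240
(Call and put vega coincide under Black-Scholes.)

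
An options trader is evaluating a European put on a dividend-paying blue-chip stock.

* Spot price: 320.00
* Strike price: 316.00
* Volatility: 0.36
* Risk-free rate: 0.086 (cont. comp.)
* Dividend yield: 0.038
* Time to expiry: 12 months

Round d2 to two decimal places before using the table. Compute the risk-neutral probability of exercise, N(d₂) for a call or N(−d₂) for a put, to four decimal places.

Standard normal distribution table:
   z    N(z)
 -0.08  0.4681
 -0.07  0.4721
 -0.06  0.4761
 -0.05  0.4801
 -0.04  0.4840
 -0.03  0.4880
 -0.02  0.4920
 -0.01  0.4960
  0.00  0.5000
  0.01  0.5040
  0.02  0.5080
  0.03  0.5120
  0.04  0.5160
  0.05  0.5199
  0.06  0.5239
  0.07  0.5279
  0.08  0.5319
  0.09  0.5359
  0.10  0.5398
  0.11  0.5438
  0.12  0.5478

0.5040

T = 1;  σ√T = 0.3600
ln(S/K) + (r − q + σ²/2)T = ln(320/316) + (0.086 − 0.038 + 0.36²/2)·1 = 0.0126 + 0.1128 = 0.1254
d₁ = 0.1254 / 0.3600 = 0.3483 → 0.35
d₂ = d₁ − σ√T = 0.3483 − 0.3600 = -0.0117 → -0.01
Risk-neutral Pr[S_T < K] = N(−d₂) = N(0.01) = 0.5040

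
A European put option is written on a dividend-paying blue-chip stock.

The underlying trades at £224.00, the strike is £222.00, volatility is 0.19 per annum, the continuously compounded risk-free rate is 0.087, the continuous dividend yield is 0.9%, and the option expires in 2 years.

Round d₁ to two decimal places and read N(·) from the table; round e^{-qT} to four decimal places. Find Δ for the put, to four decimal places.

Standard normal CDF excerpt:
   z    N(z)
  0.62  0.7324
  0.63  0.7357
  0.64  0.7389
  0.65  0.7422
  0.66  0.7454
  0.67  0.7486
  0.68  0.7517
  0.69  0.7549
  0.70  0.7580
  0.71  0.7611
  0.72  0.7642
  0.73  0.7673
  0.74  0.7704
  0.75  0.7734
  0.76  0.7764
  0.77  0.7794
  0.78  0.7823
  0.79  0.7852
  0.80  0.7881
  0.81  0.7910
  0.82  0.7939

σ√T = 0.19 × 1.4142 = 0.2687
d₁ = [ln(224/222) + (0.087 − 0.009 + 0.19²/2)·2] / 0.2687 = [0.0090 + 0.1921] / 0.2687 = 0.7483 ≈ 0.75
N(d₁) = N(0.75) = 0.7734
Δ_put = exp(−qT)·(N(d₁) − 1) = 0.9822·(0.7734 − 1) = -0.2226

-0.2226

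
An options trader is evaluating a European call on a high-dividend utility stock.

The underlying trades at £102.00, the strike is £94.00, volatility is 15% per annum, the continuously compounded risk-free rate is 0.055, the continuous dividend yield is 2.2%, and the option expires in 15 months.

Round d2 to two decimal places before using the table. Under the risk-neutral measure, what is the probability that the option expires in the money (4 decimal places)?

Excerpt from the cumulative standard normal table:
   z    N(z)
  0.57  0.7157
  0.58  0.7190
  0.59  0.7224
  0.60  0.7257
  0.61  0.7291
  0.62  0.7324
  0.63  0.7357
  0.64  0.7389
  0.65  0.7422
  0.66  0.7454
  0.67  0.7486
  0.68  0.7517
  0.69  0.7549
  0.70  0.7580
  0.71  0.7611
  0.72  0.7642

0.7422

σ√T = 0.15·√1.25 = 0.1677
d₁ = [ln(102/94) + (0.055 − 0.022 + 0.15²/2)·1.25] / 0.1677 = [0.0817 + 0.0553] / 0.1677 = 0.8169 which rounds to 0.82
d₂ = d₁ − σ√T = 0.8169 − 0.1677 = 0.6491 which rounds to 0.65
Pr(exercise) under Q = N(d₂) = 0.7422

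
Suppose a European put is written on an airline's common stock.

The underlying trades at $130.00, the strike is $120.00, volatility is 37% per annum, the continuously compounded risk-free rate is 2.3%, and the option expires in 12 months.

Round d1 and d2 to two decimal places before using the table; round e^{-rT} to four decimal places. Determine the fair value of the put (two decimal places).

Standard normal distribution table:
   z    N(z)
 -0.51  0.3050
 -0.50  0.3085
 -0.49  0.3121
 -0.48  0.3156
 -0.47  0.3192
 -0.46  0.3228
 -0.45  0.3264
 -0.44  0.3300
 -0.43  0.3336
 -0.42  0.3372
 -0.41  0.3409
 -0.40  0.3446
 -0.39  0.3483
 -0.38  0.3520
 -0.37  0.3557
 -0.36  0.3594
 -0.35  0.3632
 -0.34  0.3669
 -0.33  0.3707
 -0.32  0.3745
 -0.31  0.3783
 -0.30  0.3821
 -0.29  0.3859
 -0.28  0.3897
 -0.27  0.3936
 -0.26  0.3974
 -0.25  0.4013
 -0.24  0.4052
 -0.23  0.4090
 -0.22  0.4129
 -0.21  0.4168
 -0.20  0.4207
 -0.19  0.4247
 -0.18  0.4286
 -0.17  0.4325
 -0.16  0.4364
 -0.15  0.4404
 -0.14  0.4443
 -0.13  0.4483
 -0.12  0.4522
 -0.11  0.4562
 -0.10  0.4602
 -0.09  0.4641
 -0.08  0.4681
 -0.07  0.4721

$12.46

σ√T = 0.37 × 1.0000 = 0.3700
ln(S/K) + (r + σ²/2)T = ln(130/120) + (0.023 + 0.37²/2)·1 = 0.0800 + 0.0915 = 0.1715
d₁ = 0.1715 / 0.3700 = 0.4635 ⇒ 0.46
d₂ = d₁ − σ√T = 0.4635 − 0.3700 = 0.0935 ⇒ 0.09
exp(−rT) = exp(−0.023·1) = 0.9773
P = 120·0.9773·N(-0.09) − 130·N(-0.46) = 120·0.9773·0.4641 − 130·0.3228 = 54.4278 − 41.9640 = 12.4638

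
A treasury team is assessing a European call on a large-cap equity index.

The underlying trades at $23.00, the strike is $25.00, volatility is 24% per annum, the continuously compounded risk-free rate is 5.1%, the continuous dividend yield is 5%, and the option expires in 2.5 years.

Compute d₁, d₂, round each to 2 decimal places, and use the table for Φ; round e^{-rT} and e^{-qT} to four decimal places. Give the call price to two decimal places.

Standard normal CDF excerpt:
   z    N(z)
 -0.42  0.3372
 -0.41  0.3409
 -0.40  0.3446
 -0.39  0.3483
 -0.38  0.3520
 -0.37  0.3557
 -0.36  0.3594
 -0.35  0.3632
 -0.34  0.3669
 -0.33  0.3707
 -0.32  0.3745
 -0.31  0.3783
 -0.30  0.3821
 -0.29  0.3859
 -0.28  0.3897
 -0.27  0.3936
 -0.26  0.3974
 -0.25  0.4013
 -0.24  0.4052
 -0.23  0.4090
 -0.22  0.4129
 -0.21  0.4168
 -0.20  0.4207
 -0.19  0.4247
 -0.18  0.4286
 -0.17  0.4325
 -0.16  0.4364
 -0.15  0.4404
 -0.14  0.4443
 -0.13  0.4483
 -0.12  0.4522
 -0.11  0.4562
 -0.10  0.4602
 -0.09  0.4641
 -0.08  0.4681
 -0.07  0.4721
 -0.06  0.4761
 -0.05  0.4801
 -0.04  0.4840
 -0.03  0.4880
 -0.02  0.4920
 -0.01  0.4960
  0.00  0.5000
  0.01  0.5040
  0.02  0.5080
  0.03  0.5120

$2.40

T = 2.5;  σ√T = 0.3795
d₁ = [ln(23/25) + (0.051 − 0.05 + 0.24²/2)·2.5] / 0.3795 = [-0.0834 + 0.0745] / 0.3795 = -0.0234 ≈ -0.02
d₂ = d₁ − σ√T = -0.0234 − 0.3795 = -0.4029 ≈ -0.40
exp(−qT) = exp(−0.05·2.5) = 0.8825;  exp(−rT) = exp(−0.051·2.5) = 0.8803
C = 23·0.8825·N(-0.02) − 25·0.8803·N(-0.40) = 23·0.8825·0.4920 − 25·0.8803·0.3446 = 9.9864 − 7.5838 = 2.4026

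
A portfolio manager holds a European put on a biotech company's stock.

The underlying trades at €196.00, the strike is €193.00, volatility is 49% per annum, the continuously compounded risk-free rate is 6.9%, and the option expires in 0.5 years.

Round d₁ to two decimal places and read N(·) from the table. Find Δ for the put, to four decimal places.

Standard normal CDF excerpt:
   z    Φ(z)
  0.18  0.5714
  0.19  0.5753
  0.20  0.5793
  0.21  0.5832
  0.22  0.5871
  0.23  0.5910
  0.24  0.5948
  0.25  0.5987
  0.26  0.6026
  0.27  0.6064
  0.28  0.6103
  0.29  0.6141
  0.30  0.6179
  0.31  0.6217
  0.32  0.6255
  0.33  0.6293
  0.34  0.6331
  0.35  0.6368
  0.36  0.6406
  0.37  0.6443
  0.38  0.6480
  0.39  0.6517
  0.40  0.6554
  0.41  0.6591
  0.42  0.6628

σ√T = 0.49·√0.5 = 0.3465
d₁ = [ln(196/193) + (0.069 + 0.49²/2)·0.5] / 0.3465 = [0.0154 + 0.0945] / 0.3465 = 0.3173 ≈ 0.32
N(d₁) = N(0.32) = 0.6255
Δ_put = N(d₁) − 1 = 0.6255 − 1 = -0.3745

-0.3745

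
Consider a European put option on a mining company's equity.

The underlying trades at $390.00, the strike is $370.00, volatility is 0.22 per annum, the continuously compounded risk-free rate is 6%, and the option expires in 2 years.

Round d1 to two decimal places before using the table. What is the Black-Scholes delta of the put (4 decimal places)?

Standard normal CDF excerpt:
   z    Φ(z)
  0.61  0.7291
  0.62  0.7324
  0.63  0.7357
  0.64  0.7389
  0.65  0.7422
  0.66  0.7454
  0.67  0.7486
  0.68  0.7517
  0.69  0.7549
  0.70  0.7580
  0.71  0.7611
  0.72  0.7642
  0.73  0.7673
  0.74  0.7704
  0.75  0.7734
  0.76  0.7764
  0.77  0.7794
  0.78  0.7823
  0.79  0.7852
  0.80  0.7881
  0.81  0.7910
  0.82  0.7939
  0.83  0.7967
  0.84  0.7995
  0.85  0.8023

-0.2389

σ√T = 0.22 × 1.4142 = 0.3111
d₁ = [ln(390/370) + (0.06 + 0.22²/2)·2] / 0.3111 = [0.0526 + 0.1684] / 0.3111 = 0.7105 ⇒ 0.71
N(d₁) = N(0.71) = 0.7611
Δ_put = N(d₁) − 1 = 0.7611 − 1 = -0.2389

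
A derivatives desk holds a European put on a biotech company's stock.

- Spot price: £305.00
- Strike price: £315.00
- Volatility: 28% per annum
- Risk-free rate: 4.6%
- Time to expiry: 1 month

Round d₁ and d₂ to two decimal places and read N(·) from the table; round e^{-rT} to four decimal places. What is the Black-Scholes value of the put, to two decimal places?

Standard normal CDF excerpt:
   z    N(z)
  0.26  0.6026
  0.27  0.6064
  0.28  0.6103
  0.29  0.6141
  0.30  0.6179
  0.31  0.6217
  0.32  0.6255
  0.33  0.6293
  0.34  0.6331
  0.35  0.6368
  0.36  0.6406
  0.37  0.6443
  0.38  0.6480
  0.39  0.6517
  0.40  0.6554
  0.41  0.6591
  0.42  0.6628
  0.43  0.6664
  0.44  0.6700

T = 0.08333;  σ√T = 0.0808
d₁ = [ln(305/315) + (0.046 + 0.28²/2)·0.08333] / 0.0808 = [-0.0323 + 0.0071] / 0.0808 = -0.3113 → -0.31
d₂ = d₁ − σ√T = -0.3113 − 0.0808 = -0.3921 → -0.39
e^(−rT) = e^(−0.046·0.08333) = 0.9962
N(−d₂) = N(0.39) = 0.6517;  N(−d₁) = N(0.31) = 0.6217
P = 315·0.9962·0.6517 − 305·0.6217 = 204.5054 − 189.6185 = 14.8869

£14.89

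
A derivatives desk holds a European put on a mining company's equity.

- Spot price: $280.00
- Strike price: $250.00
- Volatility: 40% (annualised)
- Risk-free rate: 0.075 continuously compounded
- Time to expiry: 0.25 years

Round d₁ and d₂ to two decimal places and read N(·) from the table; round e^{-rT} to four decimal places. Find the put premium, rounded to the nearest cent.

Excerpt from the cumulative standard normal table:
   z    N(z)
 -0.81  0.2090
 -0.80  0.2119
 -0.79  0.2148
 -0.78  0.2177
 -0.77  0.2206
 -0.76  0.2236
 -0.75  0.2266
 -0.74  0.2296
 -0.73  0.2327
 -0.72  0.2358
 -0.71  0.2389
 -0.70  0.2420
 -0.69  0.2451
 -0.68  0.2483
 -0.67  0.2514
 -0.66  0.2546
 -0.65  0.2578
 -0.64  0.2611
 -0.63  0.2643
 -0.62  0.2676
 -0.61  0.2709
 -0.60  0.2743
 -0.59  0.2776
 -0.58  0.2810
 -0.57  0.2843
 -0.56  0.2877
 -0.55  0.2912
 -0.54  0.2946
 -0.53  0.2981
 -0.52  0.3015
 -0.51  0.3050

$7.98

σ√T = 0.4·√0.25 = 0.2000
d₁ = [ln(280/250) + (0.075 + 0.4²/2)·0.25] / 0.2000 = [0.1133 + 0.0388] / 0.2000 = 0.7604 ≈ 0.76
d₂ = d₁ − σ√T = 0.7604 − 0.2000 = 0.5604 ≈ 0.56
e^(−rT) = e^(−0.075·0.25) = 0.9814
N(−d₂) = N(-0.56) = 0.2877;  N(−d₁) = N(-0.76) = 0.2236
P = 250·0.9814·0.2877 − 280·0.2236 = 70.5872 − 62.6080 = 7.9792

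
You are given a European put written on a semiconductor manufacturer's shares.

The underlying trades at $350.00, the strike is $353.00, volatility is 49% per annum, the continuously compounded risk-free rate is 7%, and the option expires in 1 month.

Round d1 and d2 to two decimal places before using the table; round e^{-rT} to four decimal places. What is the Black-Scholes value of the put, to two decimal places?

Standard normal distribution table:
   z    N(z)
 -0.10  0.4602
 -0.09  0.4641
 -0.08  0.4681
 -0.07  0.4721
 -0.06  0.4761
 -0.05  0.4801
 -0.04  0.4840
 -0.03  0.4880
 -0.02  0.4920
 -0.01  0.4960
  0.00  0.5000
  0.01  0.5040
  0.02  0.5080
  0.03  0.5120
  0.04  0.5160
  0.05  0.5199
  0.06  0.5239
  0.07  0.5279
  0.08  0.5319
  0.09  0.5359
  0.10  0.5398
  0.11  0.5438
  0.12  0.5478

σ√T = 0.49·√0.08333 = 0.1415
ln(S/K) + (r + σ²/2)T = ln(350/353) + (0.07 + 0.49²/2)·0.08333 = -0.0085 + 0.0158 = 0.0073
d₁ = 0.0073 / 0.1415 = 0.0516 ⇒ 0.05
d₂ = d₁ − σ√T = 0.0516 − 0.1415 = -0.0898 ⇒ -0.09
exp(−rT) = exp(−0.07·0.08333) = 0.9942
N(−d₂) = N(0.09) = 0.5359;  N(−d₁) = N(-0.05) = 0.4801
P = 353·0.9942·0.5359 − 350·0.4801 = 188.0755 − 168.0350 = 20.0405

$20.04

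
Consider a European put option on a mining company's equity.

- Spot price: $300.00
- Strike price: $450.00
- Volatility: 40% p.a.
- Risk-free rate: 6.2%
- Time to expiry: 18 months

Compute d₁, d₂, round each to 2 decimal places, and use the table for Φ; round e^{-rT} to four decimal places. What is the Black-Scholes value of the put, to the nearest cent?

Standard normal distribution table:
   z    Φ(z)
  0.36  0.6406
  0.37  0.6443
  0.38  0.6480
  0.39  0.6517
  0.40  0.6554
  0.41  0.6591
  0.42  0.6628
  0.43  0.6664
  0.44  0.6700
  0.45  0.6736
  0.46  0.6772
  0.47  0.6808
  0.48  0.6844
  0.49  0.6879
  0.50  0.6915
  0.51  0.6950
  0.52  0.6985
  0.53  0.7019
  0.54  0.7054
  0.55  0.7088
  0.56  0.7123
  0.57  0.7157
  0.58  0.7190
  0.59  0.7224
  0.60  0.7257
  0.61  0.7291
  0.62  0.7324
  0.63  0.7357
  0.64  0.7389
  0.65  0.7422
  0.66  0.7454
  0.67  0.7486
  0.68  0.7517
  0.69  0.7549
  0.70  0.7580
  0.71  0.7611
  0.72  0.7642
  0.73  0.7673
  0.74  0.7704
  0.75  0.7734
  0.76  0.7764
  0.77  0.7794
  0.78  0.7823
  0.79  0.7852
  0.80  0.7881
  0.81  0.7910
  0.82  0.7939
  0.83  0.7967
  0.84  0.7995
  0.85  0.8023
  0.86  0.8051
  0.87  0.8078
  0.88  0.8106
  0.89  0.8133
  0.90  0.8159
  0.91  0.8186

$136.87

σ√T = 0.4·√1.5 = 0.4899
d₁ = [ln(300/450) + (0.062 + 0.4²/2)·1.5] / 0.4899 = [-0.4055 + 0.2130] / 0.4899 = -0.3929 ≈ -0.39
d₂ = d₁ − σ√T = -0.3929 − 0.4899 = -0.8828 ≈ -0.88
exp(−rT) = exp(−0.062·1.5) = 0.9112
P = 450·0.9112·N(0.88) − 300·N(0.39) = 450·0.9112·0.8106 − 300·0.6517 = 332.3784 − 195.5100 = 136.8684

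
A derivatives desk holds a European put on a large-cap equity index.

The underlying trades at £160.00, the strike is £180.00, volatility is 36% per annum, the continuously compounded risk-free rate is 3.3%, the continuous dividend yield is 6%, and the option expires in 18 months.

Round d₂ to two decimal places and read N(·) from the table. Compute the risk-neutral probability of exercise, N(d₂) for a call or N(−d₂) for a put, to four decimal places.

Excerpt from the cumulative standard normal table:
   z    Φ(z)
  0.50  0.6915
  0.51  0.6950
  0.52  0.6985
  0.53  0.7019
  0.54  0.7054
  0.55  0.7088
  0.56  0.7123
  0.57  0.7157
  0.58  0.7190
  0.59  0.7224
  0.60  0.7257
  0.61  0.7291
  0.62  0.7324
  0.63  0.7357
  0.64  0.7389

σ√T = 0.36 × 1.2247 = 0.4409
d₁ = [ln(160/180) + (0.033 − 0.06 + ½·0.36²)·1.5] / (σ√T) = (-0.1178 + 0.0567) / 0.4409 = -0.1385 ⇒ -0.14
d₂ = -0.1385 − 0.4409 = -0.5794 ⇒ -0.58
Pr(exercise) under Q = N(−d₂) = N(0.58) = 0.7190

0.7190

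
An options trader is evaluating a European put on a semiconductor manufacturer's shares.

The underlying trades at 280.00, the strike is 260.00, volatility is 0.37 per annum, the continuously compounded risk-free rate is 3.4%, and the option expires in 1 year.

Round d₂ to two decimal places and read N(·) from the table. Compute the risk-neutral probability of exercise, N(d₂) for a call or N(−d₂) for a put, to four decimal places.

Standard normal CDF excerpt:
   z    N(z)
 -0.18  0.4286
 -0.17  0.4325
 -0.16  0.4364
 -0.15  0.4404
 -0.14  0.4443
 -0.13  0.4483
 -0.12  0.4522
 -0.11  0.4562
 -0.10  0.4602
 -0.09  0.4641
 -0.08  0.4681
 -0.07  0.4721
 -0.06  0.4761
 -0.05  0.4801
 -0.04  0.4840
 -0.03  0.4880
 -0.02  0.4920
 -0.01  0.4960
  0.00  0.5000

σ√T = 0.37 × 1.0000 = 0.3700
d₁ = [ln(280/260) + (0.034 + 0.37²/2)·1] / 0.3700 = [0.0741 + 0.1024] / 0.3700 = 0.4772 → 0.48
d₂ = d₁ − σ√T = 0.4772 − 0.3700 = 0.1072 → 0.11
Pr(exercise) under Q = N(−d₂) = N(-0.11) = 0.4562

0.4562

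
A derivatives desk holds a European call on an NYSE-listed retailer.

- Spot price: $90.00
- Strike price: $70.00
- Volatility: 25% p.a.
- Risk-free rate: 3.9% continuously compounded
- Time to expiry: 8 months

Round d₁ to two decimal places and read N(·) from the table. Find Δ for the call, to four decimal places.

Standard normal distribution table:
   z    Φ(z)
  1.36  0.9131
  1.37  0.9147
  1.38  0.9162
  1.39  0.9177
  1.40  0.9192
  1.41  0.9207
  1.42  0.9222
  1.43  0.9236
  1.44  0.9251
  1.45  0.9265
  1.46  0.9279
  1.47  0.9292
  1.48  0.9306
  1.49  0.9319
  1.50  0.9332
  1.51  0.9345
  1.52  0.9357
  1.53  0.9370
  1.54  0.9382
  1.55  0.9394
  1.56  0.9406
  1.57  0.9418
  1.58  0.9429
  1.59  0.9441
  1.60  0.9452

0.9279

σ√T = 0.25·√0.6667 = 0.2041
d₁ = [ln(90/70) + (0.039 + 0.25²/2)·0.6667] / 0.2041 = [0.2513 + 0.0468] / 0.2041 = 1.4606 ⇒ 1.46
N(d₁) = N(1.46) = 0.9279
Δ_call = N(d₁) = 0.9279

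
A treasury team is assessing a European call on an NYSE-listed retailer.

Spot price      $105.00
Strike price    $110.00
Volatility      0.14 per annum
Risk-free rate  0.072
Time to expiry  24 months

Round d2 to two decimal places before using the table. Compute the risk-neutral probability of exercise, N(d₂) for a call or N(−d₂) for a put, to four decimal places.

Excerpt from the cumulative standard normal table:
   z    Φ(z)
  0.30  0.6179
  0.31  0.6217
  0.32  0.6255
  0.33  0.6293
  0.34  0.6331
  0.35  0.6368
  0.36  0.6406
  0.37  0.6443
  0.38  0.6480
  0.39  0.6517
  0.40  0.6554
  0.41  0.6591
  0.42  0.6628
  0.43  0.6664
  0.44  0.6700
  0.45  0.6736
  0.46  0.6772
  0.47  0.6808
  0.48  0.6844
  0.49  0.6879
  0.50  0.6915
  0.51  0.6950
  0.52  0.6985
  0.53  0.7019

0.6517

σ√T = 0.14 × 1.4142 = 0.1980
d₁ = [ln(105/110) + (0.072 + 0.14²/2)·2] / 0.1980 = [-0.0465 + 0.1636] / 0.1980 = 0.5913 ≈ 0.59
d₂ = d₁ − σ√T = 0.5913 − 0.1980 = 0.3934 ≈ 0.39
Pr(exercise) under Q = N(d₂) = 0.6517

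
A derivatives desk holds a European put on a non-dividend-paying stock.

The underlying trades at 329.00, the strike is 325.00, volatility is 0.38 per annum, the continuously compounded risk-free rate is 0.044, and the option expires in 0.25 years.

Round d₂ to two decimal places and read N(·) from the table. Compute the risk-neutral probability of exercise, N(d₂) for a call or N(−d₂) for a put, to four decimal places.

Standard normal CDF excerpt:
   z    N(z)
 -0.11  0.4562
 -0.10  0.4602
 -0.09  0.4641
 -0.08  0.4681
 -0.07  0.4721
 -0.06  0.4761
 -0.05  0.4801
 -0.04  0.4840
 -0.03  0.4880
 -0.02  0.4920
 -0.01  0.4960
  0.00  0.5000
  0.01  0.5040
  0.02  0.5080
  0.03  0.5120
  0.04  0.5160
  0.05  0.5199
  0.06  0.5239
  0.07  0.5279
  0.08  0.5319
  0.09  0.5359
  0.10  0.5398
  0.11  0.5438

0.4880

T = 0.25;  σ√T = 0.1900
ln(S/K) + (r + σ²/2)T = ln(329/325) + (0.044 + 0.38²/2)·0.25 = 0.0122 + 0.0290 = 0.0413
d₁ = 0.0413 / 0.1900 = 0.2173 which rounds to 0.22
d₂ = d₁ − σ√T = 0.2173 − 0.1900 = 0.0273 which rounds to 0.03
Pr(exercise) under Q = N(−d₂) = N(-0.03) = 0.4880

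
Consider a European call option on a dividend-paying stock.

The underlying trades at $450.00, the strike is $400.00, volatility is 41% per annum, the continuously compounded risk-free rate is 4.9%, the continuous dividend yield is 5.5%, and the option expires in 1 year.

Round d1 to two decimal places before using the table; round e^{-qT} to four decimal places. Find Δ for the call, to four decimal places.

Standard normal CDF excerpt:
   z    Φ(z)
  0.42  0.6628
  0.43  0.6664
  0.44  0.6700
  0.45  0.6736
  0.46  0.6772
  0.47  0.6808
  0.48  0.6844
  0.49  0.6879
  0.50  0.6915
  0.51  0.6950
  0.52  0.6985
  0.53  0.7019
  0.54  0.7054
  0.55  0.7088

0.6478

σ√T = 0.41 × 1.0000 = 0.4100
ln(S/K) + (r − q + σ²/2)T = ln(450/400) + (0.049 − 0.055 + 0.41²/2)·1 = 0.1178 + 0.0780 = 0.1958
d₁ = 0.1958 / 0.4100 = 0.4776 → 0.48
N(d₁) = N(0.48) = 0.6844
Δ_call = exp(−qT)·N(d₁) = 0.9465·0.6844 = 0.6478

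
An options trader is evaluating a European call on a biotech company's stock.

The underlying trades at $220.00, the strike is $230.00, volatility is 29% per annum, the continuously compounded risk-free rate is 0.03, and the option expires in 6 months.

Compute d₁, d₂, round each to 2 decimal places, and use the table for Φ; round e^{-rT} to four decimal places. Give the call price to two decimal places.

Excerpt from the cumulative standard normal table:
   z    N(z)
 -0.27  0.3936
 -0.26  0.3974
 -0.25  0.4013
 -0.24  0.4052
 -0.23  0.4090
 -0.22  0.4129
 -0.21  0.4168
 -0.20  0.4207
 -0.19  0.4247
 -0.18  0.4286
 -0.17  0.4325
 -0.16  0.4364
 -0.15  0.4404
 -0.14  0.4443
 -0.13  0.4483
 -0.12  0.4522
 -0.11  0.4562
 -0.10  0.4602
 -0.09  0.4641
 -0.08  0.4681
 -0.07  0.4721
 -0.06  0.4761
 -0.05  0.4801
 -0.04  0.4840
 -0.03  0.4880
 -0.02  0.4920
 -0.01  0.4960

$15.56

σ√T = 0.29 × 0.7071 = 0.2051
d₁ = [ln(220/230) + (0.03 + ½·0.29²)·0.5] / (σ√T) = (-0.0445 + 0.0360) / 0.2051 = -0.0411 ≈ -0.04
d₂ = -0.0411 − 0.2051 = -0.2462 ≈ -0.25
exp(−rT) = exp(−0.03·0.5) = 0.9851
C = 220·N(-0.04) − 230·0.9851·N(-0.25) = 220·0.4840 − 230·0.9851·0.4013 = 106.4800 − 90.9237 = 15.5563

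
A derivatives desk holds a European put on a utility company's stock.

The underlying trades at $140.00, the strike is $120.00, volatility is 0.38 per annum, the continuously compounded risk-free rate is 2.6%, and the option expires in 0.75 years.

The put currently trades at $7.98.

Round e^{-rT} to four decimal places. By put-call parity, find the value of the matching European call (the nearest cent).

$30.30

exp(−rT) = exp(−0.026·0.75) = 0.9807
Put-call parity: C − P = S − K·e^(−rT) = 140 − 120·0.9807 = 140 − 117.6840 = 22.3160
C = P + (C − P) = 7.98 + (22.3160) = 30.2960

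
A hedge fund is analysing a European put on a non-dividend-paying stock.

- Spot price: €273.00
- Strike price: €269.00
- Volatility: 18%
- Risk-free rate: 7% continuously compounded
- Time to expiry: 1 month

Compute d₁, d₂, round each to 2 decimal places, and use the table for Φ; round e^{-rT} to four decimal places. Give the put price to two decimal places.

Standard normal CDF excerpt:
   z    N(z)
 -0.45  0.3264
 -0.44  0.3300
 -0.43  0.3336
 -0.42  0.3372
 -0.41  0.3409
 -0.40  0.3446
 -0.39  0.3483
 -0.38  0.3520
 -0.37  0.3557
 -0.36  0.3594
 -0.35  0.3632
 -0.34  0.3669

σ√T = 0.18 × 0.2887 = 0.0520
d₁ = [ln(273/269) + (0.07 + 0.18²/2)·0.08333] / 0.0520 = [0.0148 + 0.0072] / 0.0520 = 0.4223 ⇒ 0.42
d₂ = d₁ − σ√T = 0.4223 − 0.0520 = 0.3703 ⇒ 0.37
exp(−rT) = exp(−0.07·0.08333) = 0.9942
P = 269·0.9942·N(-0.37) − 273·N(-0.42) = 269·0.9942·0.3557 − 273·0.3372 = 95.1283 − 92.0556 = 3.0727

€3.07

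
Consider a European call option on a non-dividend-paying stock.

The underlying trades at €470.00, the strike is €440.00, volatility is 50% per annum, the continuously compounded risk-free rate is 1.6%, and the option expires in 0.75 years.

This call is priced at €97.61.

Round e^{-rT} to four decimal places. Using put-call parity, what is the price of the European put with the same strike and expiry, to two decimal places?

e^(−rT) = e^(−0.016·0.75) = 0.9881
Put-call parity: C − P = S − K·e^(−rT) = 470 − 440·0.9881 = 470 − 434.7640 = 35.2360
P = C − (C − P) = 97.61 − (35.2360) = 62.3740

€62.37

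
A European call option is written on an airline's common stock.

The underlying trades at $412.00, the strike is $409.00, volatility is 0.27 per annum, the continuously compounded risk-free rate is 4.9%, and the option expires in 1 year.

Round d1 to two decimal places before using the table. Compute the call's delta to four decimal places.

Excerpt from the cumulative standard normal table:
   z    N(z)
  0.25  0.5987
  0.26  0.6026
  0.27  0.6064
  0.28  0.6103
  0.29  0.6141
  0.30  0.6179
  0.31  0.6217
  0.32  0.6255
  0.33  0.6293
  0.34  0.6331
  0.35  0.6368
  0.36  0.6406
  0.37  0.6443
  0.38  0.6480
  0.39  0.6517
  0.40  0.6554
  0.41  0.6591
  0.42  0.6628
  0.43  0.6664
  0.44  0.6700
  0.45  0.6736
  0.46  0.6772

0.6331

σ√T = 0.27 × 1.0000 = 0.2700
d₁ = [ln(412/409) + (0.049 + 0.27²/2)·1] / 0.2700 = [0.0073 + 0.0854] / 0.2700 = 0.3435 ≈ 0.34
N(d₁) = N(0.34) = 0.6331
Δ_call = N(d₁) = 0.6331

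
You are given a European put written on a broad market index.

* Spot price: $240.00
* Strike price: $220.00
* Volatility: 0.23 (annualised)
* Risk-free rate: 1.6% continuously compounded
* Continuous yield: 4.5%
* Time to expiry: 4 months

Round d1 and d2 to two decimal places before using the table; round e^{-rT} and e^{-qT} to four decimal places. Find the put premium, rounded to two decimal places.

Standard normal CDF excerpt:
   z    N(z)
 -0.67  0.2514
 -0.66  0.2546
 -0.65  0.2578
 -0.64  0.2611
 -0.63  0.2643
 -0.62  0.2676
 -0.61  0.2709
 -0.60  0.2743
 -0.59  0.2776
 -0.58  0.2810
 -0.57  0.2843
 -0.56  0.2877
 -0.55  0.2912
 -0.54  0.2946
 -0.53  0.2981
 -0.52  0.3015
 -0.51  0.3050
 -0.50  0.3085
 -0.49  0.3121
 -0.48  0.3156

σ√T = 0.23 × 0.5774 = 0.1328
ln(S/K) + (r − q + σ²/2)T = ln(240/220) + (0.016 − 0.045 + 0.23²/2)·0.3333 = 0.0870 − 0.0008 = 0.0862
d₁ = 0.0862 / 0.1328 = 0.6489 ≈ 0.65
d₂ = d₁ − σ√T = 0.6489 − 0.1328 = 0.5161 ≈ 0.52
exp(−qT) = exp(−0.045·0.3333) = 0.9851;  exp(−rT) = exp(−0.016·0.3333) = 0.9947
N(−d₂) = N(-0.52) = 0.3015;  N(−d₁) = N(-0.65) = 0.2578
P = 220·0.9947·0.3015 − 240·0.9851·0.2578 = 65.9785 − 60.9501 = 5.0283

$5.03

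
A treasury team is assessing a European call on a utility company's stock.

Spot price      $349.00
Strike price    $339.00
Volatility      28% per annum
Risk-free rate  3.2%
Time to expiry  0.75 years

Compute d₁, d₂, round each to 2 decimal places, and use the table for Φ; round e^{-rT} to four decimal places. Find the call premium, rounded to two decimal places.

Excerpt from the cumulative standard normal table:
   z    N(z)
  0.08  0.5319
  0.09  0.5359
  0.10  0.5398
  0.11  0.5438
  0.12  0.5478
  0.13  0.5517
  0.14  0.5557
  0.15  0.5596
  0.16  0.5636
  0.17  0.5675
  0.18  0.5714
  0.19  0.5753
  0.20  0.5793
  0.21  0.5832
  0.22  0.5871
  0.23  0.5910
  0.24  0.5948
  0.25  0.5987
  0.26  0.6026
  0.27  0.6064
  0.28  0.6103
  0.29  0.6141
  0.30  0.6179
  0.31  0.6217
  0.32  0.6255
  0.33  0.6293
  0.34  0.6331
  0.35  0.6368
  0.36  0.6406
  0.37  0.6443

σ√T = 0.28 × 0.8660 = 0.2425
d₁ = [ln(349/339) + (0.032 + 0.28²/2)·0.75] / 0.2425 = [0.0291 + 0.0534] / 0.2425 = 0.3401 ≈ 0.34
d₂ = d₁ − σ√T = 0.3401 − 0.2425 = 0.0976 ≈ 0.10
exp(−rT) = exp(−0.032·0.75) = 0.9763
N(d₁) = N(0.34) = 0.6331;  N(d₂) = N(0.10) = 0.5398
C = 349·0.6331 − 339·0.9763·0.5398 = 220.9519 − 178.6553 = 42.2966

$42.30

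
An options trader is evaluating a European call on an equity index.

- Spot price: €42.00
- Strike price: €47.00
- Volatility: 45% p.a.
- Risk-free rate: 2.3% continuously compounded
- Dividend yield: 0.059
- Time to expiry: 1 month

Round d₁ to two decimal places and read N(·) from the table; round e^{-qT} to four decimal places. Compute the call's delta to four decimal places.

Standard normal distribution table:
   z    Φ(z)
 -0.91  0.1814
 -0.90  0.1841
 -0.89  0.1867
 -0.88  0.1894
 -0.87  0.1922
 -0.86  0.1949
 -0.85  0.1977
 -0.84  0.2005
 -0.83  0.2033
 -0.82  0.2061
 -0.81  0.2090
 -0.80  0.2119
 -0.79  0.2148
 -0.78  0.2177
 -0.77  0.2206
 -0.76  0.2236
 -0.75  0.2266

σ√T = 0.45·√0.08333 = 0.1299
d₁ = [ln(42/47) + (0.023 − 0.059 + ½·0.45²)·0.08333] / (σ√T) = (-0.1125 + 0.0054) / 0.1299 = -0.8240 ≈ -0.82
N(d₁) = N(-0.82) = 0.2061
Δ_call = e^(−qT)·N(d₁) = 0.9951·0.2061 = 0.2051

0.2051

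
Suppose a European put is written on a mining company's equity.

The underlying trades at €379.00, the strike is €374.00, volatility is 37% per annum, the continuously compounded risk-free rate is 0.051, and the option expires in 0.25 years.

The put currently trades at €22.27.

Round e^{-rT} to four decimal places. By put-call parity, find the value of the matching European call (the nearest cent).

€32.02

exp(−rT) = exp(−0.051·0.25) = 0.9873
Put-call parity: C − P = S − K·e^(−rT) = 379 − 374·0.9873 = 379 − 369.2502 = 9.7498
C = P + (C − P) = 22.27 + (9.7498) = 32.0198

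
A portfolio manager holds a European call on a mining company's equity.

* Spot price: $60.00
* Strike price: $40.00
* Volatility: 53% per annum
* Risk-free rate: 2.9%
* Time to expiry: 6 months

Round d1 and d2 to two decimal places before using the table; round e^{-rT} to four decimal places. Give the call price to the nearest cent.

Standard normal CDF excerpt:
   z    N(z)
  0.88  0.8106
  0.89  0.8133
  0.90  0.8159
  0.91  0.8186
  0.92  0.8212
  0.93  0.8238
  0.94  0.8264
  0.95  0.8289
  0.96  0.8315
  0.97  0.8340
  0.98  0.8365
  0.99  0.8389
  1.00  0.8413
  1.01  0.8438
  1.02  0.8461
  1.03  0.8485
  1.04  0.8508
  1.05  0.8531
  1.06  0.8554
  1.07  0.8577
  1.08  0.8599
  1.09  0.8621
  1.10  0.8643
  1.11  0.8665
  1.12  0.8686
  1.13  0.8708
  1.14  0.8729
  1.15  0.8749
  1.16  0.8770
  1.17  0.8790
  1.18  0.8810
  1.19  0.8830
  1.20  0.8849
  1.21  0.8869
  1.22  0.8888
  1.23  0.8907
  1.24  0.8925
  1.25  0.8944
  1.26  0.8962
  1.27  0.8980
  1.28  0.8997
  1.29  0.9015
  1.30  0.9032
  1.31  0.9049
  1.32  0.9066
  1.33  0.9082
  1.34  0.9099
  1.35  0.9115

$21.82

T = 0.5;  σ√T = 0.3748
d₁ = [ln(60/40) + (0.029 + 0.53²/2)·0.5] / 0.3748 = [0.4055 + 0.0847] / 0.3748 = 1.3080 → 1.31
d₂ = d₁ − σ√T = 1.3080 − 0.3748 = 0.9332 → 0.93
e^(−rT) = e^(−0.029·0.5) = 0.9856
N(d₁) = N(1.31) = 0.9049;  N(d₂) = N(0.93) = 0.8238
C = 60·0.9049 − 40·0.9856·0.8238 = 54.2940 − 32.4775 = 21.8165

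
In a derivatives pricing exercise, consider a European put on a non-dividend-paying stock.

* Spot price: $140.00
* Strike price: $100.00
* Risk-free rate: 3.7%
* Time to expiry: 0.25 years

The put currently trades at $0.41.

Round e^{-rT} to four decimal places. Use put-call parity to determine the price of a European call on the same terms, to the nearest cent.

exp(−rT) = exp(−0.037·0.25) = 0.9908
Put-call parity: C − P = S − K·e^(−rT) = 140 − 100·0.9908 = 140 − 99.0800 = 40.9200
C = P + (C − P) = 0.41 + (40.9200) = 41.3300

$41.33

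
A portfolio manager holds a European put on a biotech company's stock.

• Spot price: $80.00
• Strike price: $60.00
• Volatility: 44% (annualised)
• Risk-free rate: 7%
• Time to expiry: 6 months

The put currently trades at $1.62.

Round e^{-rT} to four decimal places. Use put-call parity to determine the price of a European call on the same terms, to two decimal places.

exp(−rT) = exp(−0.07·0.5) = 0.9656
Put-call parity: C − P = S − K·e^(−rT) = 80 − 60·0.9656 = 80 − 57.9360 = 22.0640
C = P + (C − P) = 1.62 + (22.0640) = 23.6840

$23.68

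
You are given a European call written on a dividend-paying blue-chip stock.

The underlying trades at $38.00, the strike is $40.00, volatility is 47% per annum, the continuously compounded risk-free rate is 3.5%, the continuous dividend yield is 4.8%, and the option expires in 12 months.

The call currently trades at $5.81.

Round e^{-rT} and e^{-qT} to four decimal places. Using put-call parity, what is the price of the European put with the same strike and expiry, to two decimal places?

$8.22

exp(−qT) = exp(−0.048·1) = 0.9531;  exp(−rT) = exp(−0.035·1) = 0.9656
Put-call parity: C − P = S·e^(−qT) − K·e^(−rT) = 38·0.9531 − 40·0.9656 = 36.2178 − 38.6240 = -2.4062
P = C − (C − P) = 5.81 − (-2.4062) = 8.2162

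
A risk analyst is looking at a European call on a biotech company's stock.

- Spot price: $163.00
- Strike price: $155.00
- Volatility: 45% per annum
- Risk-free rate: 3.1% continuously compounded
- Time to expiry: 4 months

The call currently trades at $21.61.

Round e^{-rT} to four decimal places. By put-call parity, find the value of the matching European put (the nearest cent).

e^(−rT) = e^(−0.031·0.3333) = 0.9897
Put-call parity: C − P = S − K·e^(−rT) = 163 − 155·0.9897 = 163 − 153.4035 = 9.5965
P = C − (C − P) = 21.61 − (9.5965) = 12.0135

$12.01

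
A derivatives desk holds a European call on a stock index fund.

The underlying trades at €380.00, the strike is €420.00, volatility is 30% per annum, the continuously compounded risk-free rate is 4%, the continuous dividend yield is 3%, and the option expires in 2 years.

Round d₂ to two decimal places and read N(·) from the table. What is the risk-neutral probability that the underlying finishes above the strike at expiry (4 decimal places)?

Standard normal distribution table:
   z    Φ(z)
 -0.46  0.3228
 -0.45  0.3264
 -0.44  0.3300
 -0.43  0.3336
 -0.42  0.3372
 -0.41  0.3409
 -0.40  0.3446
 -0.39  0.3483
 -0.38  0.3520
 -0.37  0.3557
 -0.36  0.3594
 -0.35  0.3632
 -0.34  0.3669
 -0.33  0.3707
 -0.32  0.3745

σ√T = 0.3·√2 = 0.4243
d₁ = [ln(380/420) + (0.04 − 0.03 + ½·0.3²)·2] / (σ√T) = (-0.1001 + 0.1100) / 0.4243 = 0.0234 ≈ 0.02
d₂ = 0.0234 − 0.4243 = -0.4009 ≈ -0.40
Pr(exercise) under Q = N(d₂) = 0.3446

0.3446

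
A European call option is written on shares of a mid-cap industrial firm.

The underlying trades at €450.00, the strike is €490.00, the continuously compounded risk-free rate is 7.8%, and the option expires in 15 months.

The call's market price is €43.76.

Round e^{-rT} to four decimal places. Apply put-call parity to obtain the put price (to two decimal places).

exp(−rT) = exp(−0.078·1.25) = 0.9071
Put-call parity: C − P = S − K·e^(−rT) = 450 − 490·0.9071 = 450 − 444.4790 = 5.5210
P = C − (C − P) = 43.76 − (5.5210) = 38.2390

€38.24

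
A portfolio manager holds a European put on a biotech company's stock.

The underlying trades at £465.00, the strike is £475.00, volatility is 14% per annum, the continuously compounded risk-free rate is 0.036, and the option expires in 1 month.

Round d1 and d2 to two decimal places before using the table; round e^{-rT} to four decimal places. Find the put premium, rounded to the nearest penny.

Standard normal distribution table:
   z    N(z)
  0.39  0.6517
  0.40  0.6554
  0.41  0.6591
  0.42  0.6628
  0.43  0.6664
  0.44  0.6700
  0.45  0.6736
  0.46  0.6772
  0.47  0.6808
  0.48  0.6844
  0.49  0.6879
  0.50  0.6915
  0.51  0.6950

£12.53

T = 0.08333;  σ√T = 0.0404
ln(S/K) + (r + σ²/2)T = ln(465/475) + (0.036 + 0.14²/2)·0.08333 = -0.0213 + 0.0038 = -0.0175
d₁ = -0.0175 / 0.0404 = -0.4320 → -0.43
d₂ = d₁ − σ√T = -0.4320 − 0.0404 = -0.4725 → -0.47
e^(−rT) = e^(−0.036·0.08333) = 0.9970
N(−d₂) = N(0.47) = 0.6808;  N(−d₁) = N(0.43) = 0.6664
P = 475·0.9970·0.6808 − 465·0.6664 = 322.4099 − 309.8760 = 12.5339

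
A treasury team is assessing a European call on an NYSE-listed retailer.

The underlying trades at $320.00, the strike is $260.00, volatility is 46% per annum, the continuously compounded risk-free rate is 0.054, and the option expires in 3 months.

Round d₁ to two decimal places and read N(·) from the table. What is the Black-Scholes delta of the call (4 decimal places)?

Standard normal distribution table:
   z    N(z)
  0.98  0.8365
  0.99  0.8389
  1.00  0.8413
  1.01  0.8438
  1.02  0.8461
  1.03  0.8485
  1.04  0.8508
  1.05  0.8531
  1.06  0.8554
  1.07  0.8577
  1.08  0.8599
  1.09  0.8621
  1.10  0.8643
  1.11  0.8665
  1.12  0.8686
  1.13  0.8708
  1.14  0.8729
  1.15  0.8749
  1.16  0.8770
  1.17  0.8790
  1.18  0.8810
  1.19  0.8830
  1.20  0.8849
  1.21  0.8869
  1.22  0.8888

0.8599

σ√T = 0.46 × 0.5000 = 0.2300
d₁ = [ln(320/260) + (0.054 + 0.46²/2)·0.25] / 0.2300 = [0.2076 + 0.0399] / 0.2300 = 1.0765 ≈ 1.08
N(d₁) = N(1.08) = 0.8599
Δ_call = N(d₁) = 0.8599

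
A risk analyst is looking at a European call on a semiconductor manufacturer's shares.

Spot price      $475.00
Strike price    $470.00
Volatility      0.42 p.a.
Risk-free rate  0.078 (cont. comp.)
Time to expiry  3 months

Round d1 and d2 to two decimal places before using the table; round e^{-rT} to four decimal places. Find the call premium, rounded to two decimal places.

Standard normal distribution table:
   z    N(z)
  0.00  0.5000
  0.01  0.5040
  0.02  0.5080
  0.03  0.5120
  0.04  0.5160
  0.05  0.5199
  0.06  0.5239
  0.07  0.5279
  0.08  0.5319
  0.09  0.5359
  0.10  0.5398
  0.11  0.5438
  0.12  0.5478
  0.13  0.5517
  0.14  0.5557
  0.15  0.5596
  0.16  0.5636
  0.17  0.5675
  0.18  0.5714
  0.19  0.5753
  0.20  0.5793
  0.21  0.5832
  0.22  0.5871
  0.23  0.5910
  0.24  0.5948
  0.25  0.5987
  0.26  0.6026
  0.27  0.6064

$46.54

T = 0.25;  σ√T = 0.2100
d₁ = [ln(475/470) + (0.078 + ½·0.42²)·0.25] / (σ√T) = (0.0106 + 0.0415) / 0.2100 = 0.2482 ≈ 0.25
d₂ = 0.2482 − 0.2100 = 0.0382 ≈ 0.04
exp(−rT) = exp(−0.078·0.25) = 0.9807
C = 475·N(0.25) − 470·0.9807·N(0.04) = 475·0.5987 − 470·0.9807·0.5160 = 284.3825 − 237.8394 = 46.5431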